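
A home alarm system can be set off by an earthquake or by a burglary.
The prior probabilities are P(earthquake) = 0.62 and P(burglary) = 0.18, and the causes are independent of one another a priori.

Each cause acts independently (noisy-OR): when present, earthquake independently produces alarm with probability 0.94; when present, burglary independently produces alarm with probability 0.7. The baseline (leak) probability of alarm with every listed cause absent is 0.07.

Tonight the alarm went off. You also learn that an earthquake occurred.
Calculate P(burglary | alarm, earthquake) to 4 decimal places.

P(burglary | alarm, earthquake) ≈ 0.1861

Under noisy-OR, P(alarm | causes) = 1 − (1−0.07)·∏(1−qᵢ) over the active causes.
P(alarm | earthquake) = 0.9442*0.82 + 0.98326*0.18 = 0.774244 + 0.176987 = 0.951231
Of this, 0.176987 comes from 0.98326*0.18 (the burglary=true cases).
So P(burglary | alarm, earthquake) = 0.176987/0.951231 ≈ 0.1861.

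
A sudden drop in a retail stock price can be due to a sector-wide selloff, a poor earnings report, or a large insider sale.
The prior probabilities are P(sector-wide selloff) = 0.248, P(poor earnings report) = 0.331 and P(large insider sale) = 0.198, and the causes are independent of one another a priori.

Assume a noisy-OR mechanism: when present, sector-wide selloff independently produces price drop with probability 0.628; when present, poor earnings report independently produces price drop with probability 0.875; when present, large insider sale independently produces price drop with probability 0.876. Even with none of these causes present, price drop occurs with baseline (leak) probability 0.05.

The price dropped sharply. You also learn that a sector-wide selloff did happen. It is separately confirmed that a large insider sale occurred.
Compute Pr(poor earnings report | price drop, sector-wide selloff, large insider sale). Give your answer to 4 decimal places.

Under noisy-OR, P(price drop | causes) = 1 − (1−0.05)·∏(1−qᵢ) over the active causes.
P(price drop | sector-wide selloff, large insider sale) = 0.956178*0.669 + 0.994522*0.331 = 0.639683 + 0.329187 = 0.968870
Of this, 0.329187 comes from 0.994522*0.331 (the poor earnings report=true cases).
P(poor earnings report | price drop, sector-wide selloff, large insider sale) = 0.329187 / 0.968870 ≈ 0.3398

Pr(poor earnings report | price drop, sector-wide selloff, large insider sale) ≈ 0.3398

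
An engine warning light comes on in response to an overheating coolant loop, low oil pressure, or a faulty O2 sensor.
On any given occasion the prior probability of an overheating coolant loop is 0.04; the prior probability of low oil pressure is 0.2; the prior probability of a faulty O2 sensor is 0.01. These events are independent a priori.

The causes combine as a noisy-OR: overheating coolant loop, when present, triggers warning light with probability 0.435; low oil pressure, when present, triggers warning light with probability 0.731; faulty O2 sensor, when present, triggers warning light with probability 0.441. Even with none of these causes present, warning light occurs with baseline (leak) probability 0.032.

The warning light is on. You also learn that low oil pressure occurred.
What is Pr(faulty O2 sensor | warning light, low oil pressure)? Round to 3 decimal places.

Under noisy-OR, P(warning light | causes) = 1 − (1−0.032)·∏(1−qᵢ) over the active causes.
For the numerator, keep only faulty O2 sensor=true terms: 0.008203 + 0.000367 = 0.008570
Denominator P(warning light | low oil pressure): 0.739608·0.96·0.99 + 0.854441·0.96·0.01 + 0.852879·0.04·0.99 + 0.917759·0.04·0.01 = 0.745267
Posterior = 0.008570 / 0.745267 ≈ 0.011

Pr(faulty O2 sensor | warning light, low oil pressure) ≈ 0.011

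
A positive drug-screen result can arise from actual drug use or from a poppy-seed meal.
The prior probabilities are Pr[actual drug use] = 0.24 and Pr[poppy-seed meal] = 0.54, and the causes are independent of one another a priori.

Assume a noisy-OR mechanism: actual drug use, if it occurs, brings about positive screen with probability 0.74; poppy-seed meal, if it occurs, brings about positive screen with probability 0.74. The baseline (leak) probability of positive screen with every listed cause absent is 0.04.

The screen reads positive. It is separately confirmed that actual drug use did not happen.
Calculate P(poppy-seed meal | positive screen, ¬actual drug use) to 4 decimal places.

Under noisy-OR, P(positive screen | causes) = 1 − (1−0.04)·∏(1−qᵢ) over the active causes.
For the numerator, keep only poppy-seed meal=true terms: 0.7504·0.54 = 0.405216
Denominator P(positive screen | ¬actual drug use): 0.04·0.46 + 0.7504·0.54 = 0.423616
Posterior = 0.405216 / 0.423616 ≈ 0.9566

P(poppy-seed meal | positive screen, ¬actual drug use) ≈ 0.9566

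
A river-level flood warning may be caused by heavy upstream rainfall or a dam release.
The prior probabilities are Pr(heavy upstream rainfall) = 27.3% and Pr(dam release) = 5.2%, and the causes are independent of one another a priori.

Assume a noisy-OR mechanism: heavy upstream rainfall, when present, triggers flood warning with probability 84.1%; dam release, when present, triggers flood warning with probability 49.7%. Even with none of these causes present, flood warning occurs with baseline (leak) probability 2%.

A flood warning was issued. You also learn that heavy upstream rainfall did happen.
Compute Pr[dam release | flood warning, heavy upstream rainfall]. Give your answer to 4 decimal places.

Under noisy-OR, P(flood warning | causes) = 1 − (1−0.02)·∏(1−qᵢ) over the active causes.
Weight on dam release=true, given the evidence: 0.921623·0.052 = 0.047924
Normalizer over all consistent configurations: 0.84418·0.948 + 0.921623·0.052 = 0.848207
Posterior = 0.047924 / 0.848207 ≈ 0.0565

Pr[dam release | flood warning, heavy upstream rainfall] ≈ 0.0565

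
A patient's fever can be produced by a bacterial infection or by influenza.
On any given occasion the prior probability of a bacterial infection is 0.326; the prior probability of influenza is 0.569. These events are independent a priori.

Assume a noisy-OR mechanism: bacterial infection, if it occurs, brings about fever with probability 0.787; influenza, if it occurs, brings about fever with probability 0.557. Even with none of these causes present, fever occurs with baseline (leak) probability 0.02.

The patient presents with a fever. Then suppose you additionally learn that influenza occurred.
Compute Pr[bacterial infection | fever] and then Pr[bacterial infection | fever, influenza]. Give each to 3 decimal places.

Under noisy-OR, P(fever | causes) = 1 − (1−0.02)·∏(1−qᵢ) over the active causes.
P(fever) = 0.02*0.674*0.431 + 0.56586*0.674*0.569 + 0.79126*0.326*0.431 + 0.907528*0.326*0.569 = 0.005810 + 0.217011 + 0.111177 + 0.168341 = 0.502339
Of this, 0.279518 comes from 0.111177 + 0.168341 (the bacterial infection=true cases).
P(bacterial infection | fever) = 0.279518 / 0.502339 ≈ 0.556

Now also conditioning on influenza=true:
Enumerate both values of bacterial infection and weight by the priors:
  P(fever | influenza) = 0.56586·0.674 + 0.907528·0.326
        = 0.381390 + 0.295854 = 0.677244
Configurations with bacterial infection contribute 0.295854, so
  P(bacterial infection | fever, influenza) = 0.295854 / 0.677244 ≈ 0.437
— influenza explains away the evidence for bacterial infection.

Pr[bacterial infection | fever] ≈ 0.556; Pr[bacterial infection | fever, influenza] ≈ 0.437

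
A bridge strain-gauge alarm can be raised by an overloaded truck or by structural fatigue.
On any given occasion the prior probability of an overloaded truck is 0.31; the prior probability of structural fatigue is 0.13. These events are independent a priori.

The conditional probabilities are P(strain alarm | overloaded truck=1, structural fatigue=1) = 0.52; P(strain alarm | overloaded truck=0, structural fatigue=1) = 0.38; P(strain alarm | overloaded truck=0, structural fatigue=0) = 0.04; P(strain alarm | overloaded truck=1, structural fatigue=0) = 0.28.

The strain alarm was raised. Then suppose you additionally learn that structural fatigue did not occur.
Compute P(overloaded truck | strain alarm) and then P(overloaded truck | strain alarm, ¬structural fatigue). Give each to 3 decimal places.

P(overloaded truck | strain alarm) ≈ 0.624; P(overloaded truck | strain alarm, ¬structural fatigue) ≈ 0.759

Enumerate the 4 (overloaded truck, structural fatigue) configurations and weight by the priors:
  P(strain alarm) = 0.04·0.69·0.87 + 0.38·0.69·0.13 + 0.28·0.31·0.87 + 0.52·0.31·0.13
        = 0.024012 + 0.034086 + 0.075516 + 0.020956 = 0.154570
The terms with overloaded truck present sum to 0.096472, so
  P(overloaded truck | strain alarm) = 0.096472 / 0.154570 ≈ 0.624

Now condition on the additional information:
P(strain alarm | ¬structural fatigue) = 0.04*0.69 + 0.28*0.31 = 0.027600 + 0.086800 = 0.114400
Of this, 0.086800 comes from 0.28*0.31 (the overloaded truck=true cases).
So P(overloaded truck | strain alarm, ¬structural fatigue) = 0.086800/0.114400 ≈ 0.759.
With structural fatigue excluded, overloaded truck must carry more of the explanatory weight for the strain alarm.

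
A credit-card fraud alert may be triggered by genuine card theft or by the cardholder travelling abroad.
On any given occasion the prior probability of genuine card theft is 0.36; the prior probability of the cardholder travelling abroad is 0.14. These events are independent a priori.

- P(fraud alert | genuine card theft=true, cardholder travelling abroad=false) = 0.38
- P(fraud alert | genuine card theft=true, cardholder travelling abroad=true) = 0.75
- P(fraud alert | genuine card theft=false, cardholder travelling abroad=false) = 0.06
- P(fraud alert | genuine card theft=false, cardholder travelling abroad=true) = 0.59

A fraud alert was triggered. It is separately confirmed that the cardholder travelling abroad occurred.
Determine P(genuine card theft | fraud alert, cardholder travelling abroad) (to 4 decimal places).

Weight on genuine card theft=true, given the evidence: 0.75×0.36 = 0.270000
Denominator P(fraud alert | cardholder travelling abroad): 0.59×0.64 + 0.75×0.36 = 0.647600
P(genuine card theft | fraud alert, cardholder travelling abroad) = 0.270000/0.647600 ≈ 0.4169

P(genuine card theft | fraud alert, cardholder travelling abroad) ≈ 0.4169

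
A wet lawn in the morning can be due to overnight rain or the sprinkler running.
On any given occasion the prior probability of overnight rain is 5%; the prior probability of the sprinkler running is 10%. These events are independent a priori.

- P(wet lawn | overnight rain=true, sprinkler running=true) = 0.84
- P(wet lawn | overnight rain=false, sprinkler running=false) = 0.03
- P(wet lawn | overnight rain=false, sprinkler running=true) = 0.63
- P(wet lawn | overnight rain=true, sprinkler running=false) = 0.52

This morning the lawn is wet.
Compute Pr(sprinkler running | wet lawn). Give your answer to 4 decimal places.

Pr(sprinkler running | wet lawn) ≈ 0.5663

Numerator (weight on configurations with sprinkler running): 0.059850 + 0.004200 = 0.064050
The normalizing constant is 0.03*0.95*0.9 + 0.63*0.95*0.1 + 0.52*0.05*0.9 + 0.84*0.05*0.1 = 0.113100
Posterior = 0.064050 / 0.113100 ≈ 0.5663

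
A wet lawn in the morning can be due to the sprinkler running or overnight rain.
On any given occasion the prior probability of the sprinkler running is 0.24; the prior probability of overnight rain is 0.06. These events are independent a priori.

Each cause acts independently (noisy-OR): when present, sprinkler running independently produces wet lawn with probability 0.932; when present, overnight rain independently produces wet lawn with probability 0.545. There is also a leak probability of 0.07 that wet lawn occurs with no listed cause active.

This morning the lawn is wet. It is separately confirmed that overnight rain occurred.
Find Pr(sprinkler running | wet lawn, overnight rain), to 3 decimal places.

Under noisy-OR, P(wet lawn | causes) = 1 − (1−0.07)·∏(1−qᵢ) over the active causes.
Weight on sprinkler running=true, given the evidence: 0.971226×0.24 = 0.233094
The normalizing constant is 0.57685×0.76 + 0.971226×0.24 = 0.671500
P(sprinkler running | wet lawn, overnight rain) = 0.233094/0.671500 ≈ 0.347

Pr(sprinkler running | wet lawn, overnight rain) ≈ 0.347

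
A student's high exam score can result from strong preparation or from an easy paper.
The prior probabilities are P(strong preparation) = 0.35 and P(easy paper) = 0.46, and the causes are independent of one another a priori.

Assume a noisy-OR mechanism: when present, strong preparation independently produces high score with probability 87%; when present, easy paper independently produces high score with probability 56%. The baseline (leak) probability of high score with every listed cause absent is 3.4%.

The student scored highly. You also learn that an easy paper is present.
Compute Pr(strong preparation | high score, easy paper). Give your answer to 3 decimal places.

Pr(strong preparation | high score, easy paper) ≈ 0.469

Under noisy-OR, P(high score | causes) = 1 − (1−0.034)·∏(1−qᵢ) over the active causes.
P(high score | easy paper) = 0.57496×0.65 + 0.944745×0.35 = 0.373724 + 0.330661 = 0.704385
The strong preparation-present share is 0.944745×0.35 = 0.330661.
So P(strong preparation | high score, easy paper) = 0.330661/0.704385 ≈ 0.469.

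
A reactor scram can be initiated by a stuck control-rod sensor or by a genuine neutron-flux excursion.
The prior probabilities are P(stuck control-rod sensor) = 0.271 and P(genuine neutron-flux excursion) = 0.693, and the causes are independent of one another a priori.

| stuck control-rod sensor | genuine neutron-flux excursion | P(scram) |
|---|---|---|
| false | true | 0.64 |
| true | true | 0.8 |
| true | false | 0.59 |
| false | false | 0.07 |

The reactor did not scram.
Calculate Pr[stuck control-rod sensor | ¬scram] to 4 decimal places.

Weight on stuck control-rod sensor=true, given the evidence: 0.034111 + 0.037561 = 0.071672
Denominator P(¬scram): 0.93·0.729·0.307 + 0.36·0.729·0.693 + 0.41·0.271·0.307 + 0.2·0.271·0.693 = 0.461680
Posterior = 0.071672 / 0.461680 ≈ 0.1552

Pr[stuck control-rod sensor | ¬scram] ≈ 0.1552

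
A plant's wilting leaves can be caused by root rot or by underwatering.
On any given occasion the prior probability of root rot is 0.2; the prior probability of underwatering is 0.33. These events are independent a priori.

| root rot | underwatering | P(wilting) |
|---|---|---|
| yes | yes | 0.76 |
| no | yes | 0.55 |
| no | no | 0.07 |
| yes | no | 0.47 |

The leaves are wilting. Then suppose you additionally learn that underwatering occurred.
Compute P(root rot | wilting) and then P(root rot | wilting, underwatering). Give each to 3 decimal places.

Sum P(wilting|·) weighted by the priors over the 4 (root rot, underwatering) configurations:
  P(wilting) = 0.07×0.8×0.67 + 0.55×0.8×0.33 + 0.47×0.2×0.67 + 0.76×0.2×0.33
        = 0.037520 + 0.145200 + 0.062980 + 0.050160 = 0.295860
The terms with root rot present sum to 0.113140, so
  P(root rot | wilting) = 0.113140 / 0.295860 ≈ 0.382

Now also conditioning on underwatering=true:
Sum P(wilting|·) weighted by the priors over both values of root rot:
  P(wilting | underwatering) = 0.55*0.8 + 0.76*0.2
        = 0.440000 + 0.152000 = 0.592000
Keeping only the root rot-present terms gives 0.152000, so
  P(root rot | wilting, underwatering) = 0.152000 / 0.592000 ≈ 0.257
Conditioning on underwatering lowers the posterior on root rot: the classic explaining-away effect in a common-effect structure.

P(root rot | wilting) ≈ 0.382; P(root rot | wilting, underwatering) ≈ 0.257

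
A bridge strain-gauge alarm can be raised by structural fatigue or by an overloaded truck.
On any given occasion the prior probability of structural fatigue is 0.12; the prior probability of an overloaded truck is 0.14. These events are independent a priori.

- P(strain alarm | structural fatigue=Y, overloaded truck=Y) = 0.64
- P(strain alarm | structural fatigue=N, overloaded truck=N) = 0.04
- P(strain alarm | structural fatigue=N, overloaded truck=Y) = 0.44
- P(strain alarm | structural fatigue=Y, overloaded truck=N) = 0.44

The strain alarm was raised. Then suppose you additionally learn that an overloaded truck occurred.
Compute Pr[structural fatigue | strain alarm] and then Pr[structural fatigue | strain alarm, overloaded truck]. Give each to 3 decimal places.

For the numerator, keep only structural fatigue=true terms: 0.045408 + 0.010752 = 0.056160
Normalizer over all consistent configurations: 0.04·0.88·0.86 + 0.44·0.88·0.14 + 0.44·0.12·0.86 + 0.64·0.12·0.14 = 0.140640
P(structural fatigue | strain alarm) = 0.056160/0.140640 ≈ 0.399

Now condition on the additional information:
P(strain alarm | overloaded truck) = 0.44·0.88 + 0.64·0.12 = 0.387200 + 0.076800 = 0.464000
Restricting to configurations with structural fatigue present: 0.64·0.12 = 0.076800.
So P(structural fatigue | strain alarm, overloaded truck) = 0.076800/0.464000 ≈ 0.166.

Pr[structural fatigue | strain alarm] ≈ 0.399; Pr[structural fatigue | strain alarm, overloaded truck] ≈ 0.166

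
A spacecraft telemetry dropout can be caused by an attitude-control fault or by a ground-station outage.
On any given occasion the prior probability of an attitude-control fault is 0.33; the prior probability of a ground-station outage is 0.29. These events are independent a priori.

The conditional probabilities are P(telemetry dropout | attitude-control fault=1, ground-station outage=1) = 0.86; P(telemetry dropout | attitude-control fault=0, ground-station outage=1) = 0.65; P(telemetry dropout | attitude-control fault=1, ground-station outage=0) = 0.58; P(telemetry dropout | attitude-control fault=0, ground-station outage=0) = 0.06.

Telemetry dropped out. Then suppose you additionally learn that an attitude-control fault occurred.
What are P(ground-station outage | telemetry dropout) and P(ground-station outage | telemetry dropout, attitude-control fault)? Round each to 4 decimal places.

P(ground-station outage | telemetry dropout) ≈ 0.5592; P(ground-station outage | telemetry dropout, attitude-control fault) ≈ 0.3772

Numerator (weight on configurations with ground-station outage): 0.126295 + 0.082302 = 0.208597
The normalizing constant is 0.06×0.67×0.71 + 0.65×0.67×0.29 + 0.58×0.33×0.71 + 0.86×0.33×0.29 = 0.373033
Posterior = 0.208597 / 0.373033 ≈ 0.5592

With the extra evidence:
Numerator (weight on configurations with ground-station outage): 0.86×0.29 = 0.249400
Denominator P(telemetry dropout | attitude-control fault): 0.58×0.71 + 0.86×0.29 = 0.661200
P(ground-station outage | telemetry dropout, attitude-control fault) = 0.249400/0.661200 ≈ 0.3772
The drop from 0.5592 to 0.3772 is the explaining-away (discounting) effect.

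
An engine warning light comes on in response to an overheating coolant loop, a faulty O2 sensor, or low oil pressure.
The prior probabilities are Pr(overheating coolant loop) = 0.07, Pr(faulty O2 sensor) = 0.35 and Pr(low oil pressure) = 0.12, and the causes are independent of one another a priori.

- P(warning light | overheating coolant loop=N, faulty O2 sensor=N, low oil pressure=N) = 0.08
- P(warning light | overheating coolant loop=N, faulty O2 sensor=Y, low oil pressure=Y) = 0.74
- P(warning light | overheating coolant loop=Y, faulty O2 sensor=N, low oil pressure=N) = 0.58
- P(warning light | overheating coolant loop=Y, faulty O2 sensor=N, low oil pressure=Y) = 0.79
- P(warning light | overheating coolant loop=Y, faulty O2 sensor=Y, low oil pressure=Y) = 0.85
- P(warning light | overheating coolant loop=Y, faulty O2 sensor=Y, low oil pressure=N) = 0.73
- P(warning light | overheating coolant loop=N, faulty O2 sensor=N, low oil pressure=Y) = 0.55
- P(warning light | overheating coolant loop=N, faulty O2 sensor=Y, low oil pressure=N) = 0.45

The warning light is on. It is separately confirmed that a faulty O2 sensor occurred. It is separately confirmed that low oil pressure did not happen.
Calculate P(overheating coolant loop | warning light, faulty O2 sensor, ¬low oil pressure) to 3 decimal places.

Sum P(warning light|·) weighted by the priors over both values of overheating coolant loop:
  P(warning light | faulty O2 sensor, ¬low oil pressure) = 0.45×0.93 + 0.73×0.07
        = 0.418500 + 0.051100 = 0.469600
Configurations with overheating coolant loop contribute 0.051100, so
  P(overheating coolant loop | warning light, faulty O2 sensor, ¬low oil pressure) = 0.051100 / 0.469600 ≈ 0.109

P(overheating coolant loop | warning light, faulty O2 sensor, ¬low oil pressure) ≈ 0.109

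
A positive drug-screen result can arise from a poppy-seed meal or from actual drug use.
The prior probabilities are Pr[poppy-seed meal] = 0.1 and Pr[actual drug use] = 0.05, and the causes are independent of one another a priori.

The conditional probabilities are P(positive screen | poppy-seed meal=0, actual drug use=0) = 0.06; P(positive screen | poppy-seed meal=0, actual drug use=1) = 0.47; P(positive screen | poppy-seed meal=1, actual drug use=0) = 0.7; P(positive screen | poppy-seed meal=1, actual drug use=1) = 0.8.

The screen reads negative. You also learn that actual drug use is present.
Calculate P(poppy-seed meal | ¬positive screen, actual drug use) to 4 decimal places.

P(¬positive screen | actual drug use) = 0.53×0.9 + 0.2×0.1 = 0.477000 + 0.020000 = 0.497000
Restricting to configurations with poppy-seed meal present: 0.2×0.1 = 0.020000.
P(poppy-seed meal | ¬positive screen, actual drug use) = 0.020000 / 0.497000 ≈ 0.0402

P(poppy-seed meal | ¬positive screen, actual drug use) ≈ 0.0402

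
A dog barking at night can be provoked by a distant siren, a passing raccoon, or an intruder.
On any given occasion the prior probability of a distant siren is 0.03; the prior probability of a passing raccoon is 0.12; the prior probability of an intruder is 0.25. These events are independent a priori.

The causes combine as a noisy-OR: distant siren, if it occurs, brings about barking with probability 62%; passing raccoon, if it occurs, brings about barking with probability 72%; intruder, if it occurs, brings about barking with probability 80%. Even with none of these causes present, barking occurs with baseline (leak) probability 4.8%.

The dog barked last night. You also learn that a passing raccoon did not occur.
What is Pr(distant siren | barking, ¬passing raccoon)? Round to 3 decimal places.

Under noisy-OR, P(barking | causes) = 1 − (1−0.048)·∏(1−qᵢ) over the active causes.
Numerator (weight on configurations with distant siren): 0.014360 + 0.006957 = 0.021317
Normalizer over all consistent configurations: 0.048·0.97·0.75 + 0.8096·0.97·0.25 + 0.63824·0.03·0.75 + 0.927648·0.03·0.25 = 0.252565
P(distant siren | barking, ¬passing raccoon) = 0.021317/0.252565 ≈ 0.084

Pr(distant siren | barking, ¬passing raccoon) ≈ 0.084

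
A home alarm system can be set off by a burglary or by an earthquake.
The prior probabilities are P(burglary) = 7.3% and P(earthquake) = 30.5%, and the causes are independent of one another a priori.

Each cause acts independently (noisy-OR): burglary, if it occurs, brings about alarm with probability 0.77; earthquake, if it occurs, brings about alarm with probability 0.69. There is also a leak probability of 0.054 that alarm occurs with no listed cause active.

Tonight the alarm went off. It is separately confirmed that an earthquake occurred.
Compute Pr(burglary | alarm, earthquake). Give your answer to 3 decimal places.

Pr(burglary | alarm, earthquake) ≈ 0.094

Under noisy-OR, P(alarm | causes) = 1 − (1−0.054)·∏(1−qᵢ) over the active causes.
By total probability over both values of burglary:
  P(alarm | earthquake) = 0.70674×0.927 + 0.93255×0.073
        = 0.655148 + 0.068076 = 0.723224
The terms with burglary present sum to 0.068076, so
  P(burglary | alarm, earthquake) = 0.068076 / 0.723224 ≈ 0.094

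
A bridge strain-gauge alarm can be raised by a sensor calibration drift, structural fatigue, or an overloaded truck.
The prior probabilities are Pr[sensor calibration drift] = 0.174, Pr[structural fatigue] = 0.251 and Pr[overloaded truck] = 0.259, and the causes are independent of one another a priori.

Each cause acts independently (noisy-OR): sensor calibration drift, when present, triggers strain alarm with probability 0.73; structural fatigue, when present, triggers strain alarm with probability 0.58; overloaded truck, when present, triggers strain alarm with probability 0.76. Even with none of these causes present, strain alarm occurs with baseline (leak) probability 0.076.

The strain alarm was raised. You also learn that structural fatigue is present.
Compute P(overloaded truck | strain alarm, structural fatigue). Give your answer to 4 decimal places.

P(overloaded truck | strain alarm, structural fatigue) ≈ 0.3269

Under noisy-OR, P(strain alarm | causes) = 1 − (1−0.076)·∏(1−qᵢ) over the active causes.
For the numerator, keep only overloaded truck=true terms: 0.194008 + 0.043933 = 0.237941
The normalizing constant is 0.61192·0.826·0.741 + 0.906861·0.826·0.259 + 0.895218·0.174·0.741 + 0.974852·0.174·0.259 = 0.727900
P(overloaded truck | strain alarm, structural fatigue) = 0.237941/0.727900 ≈ 0.3269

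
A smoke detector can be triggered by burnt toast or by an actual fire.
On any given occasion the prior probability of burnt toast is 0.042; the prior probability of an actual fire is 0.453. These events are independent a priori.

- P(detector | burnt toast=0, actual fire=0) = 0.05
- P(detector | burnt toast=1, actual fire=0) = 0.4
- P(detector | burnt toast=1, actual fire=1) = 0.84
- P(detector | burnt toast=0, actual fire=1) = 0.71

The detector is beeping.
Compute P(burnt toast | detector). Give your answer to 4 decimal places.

P(burnt toast | detector) ≈ 0.0700

P(detector) = 0.05·0.958·0.547 + 0.71·0.958·0.453 + 0.4·0.042·0.547 + 0.84·0.042·0.453 = 0.026201 + 0.308122 + 0.009190 + 0.015982 = 0.359495
Restricting to configurations with burnt toast present: 0.009190 + 0.015982 = 0.025172.
Hence the posterior is 0.025172/0.359495 ≈ 0.0700.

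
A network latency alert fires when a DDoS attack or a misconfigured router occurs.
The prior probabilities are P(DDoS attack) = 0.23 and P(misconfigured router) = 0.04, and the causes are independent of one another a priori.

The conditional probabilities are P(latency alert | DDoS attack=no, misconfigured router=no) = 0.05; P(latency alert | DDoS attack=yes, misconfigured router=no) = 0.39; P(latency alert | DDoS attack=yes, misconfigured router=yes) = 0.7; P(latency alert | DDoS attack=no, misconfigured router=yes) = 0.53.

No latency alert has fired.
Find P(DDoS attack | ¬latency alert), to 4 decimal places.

P(DDoS attack | ¬latency alert) ≈ 0.1609

For the numerator, keep only DDoS attack=true terms: 0.134688 + 0.002760 = 0.137448
The normalizing constant is 0.95*0.77*0.96 + 0.47*0.77*0.04 + 0.61*0.23*0.96 + 0.3*0.23*0.04 = 0.854164
Posterior = 0.137448 / 0.854164 ≈ 0.1609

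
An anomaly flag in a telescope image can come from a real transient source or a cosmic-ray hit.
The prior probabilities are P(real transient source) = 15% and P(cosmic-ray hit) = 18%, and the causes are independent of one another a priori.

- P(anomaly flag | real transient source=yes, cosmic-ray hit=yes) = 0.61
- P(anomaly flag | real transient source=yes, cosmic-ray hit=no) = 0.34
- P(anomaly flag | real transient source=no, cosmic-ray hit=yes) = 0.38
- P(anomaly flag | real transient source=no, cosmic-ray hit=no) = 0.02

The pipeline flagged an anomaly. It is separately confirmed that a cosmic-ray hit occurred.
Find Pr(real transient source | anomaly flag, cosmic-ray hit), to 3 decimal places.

P(anomaly flag | cosmic-ray hit) = 0.38*0.85 + 0.61*0.15 = 0.323000 + 0.091500 = 0.414500
Restricting to configurations with real transient source present: 0.61*0.15 = 0.091500.
Hence the posterior is 0.091500/0.414500 ≈ 0.221.

Pr(real transient source | anomaly flag, cosmic-ray hit) ≈ 0.221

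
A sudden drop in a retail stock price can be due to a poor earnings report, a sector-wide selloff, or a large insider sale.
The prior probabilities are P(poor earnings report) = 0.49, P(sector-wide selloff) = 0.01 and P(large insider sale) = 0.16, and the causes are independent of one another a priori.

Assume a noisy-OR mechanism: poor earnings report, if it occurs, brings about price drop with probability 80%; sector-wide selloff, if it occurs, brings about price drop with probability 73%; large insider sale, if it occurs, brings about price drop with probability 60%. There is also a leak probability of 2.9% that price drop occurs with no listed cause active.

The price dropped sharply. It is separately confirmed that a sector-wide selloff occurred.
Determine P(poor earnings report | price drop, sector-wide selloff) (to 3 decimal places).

Under noisy-OR, P(price drop | causes) = 1 − (1−0.029)·∏(1−qᵢ) over the active causes.
By total probability over the 4 (poor earnings report, large insider sale) configurations:
  P(price drop | sector-wide selloff) = 0.73783·0.51·0.84 + 0.895132·0.51·0.16 + 0.947566·0.49·0.84 + 0.979026·0.49·0.16
        = 0.316086 + 0.073043 + 0.390018 + 0.076756 = 0.855903
Configurations with poor earnings report contribute 0.466774, so
  P(poor earnings report | price drop, sector-wide selloff) = 0.466774 / 0.855903 ≈ 0.545

P(poor earnings report | price drop, sector-wide selloff) ≈ 0.545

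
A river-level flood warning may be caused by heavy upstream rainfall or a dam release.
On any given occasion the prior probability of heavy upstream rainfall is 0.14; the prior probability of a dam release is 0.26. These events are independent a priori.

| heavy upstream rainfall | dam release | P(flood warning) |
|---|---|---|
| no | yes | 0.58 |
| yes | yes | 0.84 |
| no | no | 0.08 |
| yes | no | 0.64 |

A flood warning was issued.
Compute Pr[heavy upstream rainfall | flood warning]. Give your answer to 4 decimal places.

Sum P(flood warning|·) weighted by the priors over the 4 (heavy upstream rainfall, dam release) configurations:
  P(flood warning) = 0.08·0.86·0.74 + 0.58·0.86·0.26 + 0.64·0.14·0.74 + 0.84·0.14·0.26
        = 0.050912 + 0.129688 + 0.066304 + 0.030576 = 0.277480
The terms with heavy upstream rainfall present sum to 0.096880, so
  P(heavy upstream rainfall | flood warning) = 0.096880 / 0.277480 ≈ 0.3491

Pr[heavy upstream rainfall | flood warning] ≈ 0.3491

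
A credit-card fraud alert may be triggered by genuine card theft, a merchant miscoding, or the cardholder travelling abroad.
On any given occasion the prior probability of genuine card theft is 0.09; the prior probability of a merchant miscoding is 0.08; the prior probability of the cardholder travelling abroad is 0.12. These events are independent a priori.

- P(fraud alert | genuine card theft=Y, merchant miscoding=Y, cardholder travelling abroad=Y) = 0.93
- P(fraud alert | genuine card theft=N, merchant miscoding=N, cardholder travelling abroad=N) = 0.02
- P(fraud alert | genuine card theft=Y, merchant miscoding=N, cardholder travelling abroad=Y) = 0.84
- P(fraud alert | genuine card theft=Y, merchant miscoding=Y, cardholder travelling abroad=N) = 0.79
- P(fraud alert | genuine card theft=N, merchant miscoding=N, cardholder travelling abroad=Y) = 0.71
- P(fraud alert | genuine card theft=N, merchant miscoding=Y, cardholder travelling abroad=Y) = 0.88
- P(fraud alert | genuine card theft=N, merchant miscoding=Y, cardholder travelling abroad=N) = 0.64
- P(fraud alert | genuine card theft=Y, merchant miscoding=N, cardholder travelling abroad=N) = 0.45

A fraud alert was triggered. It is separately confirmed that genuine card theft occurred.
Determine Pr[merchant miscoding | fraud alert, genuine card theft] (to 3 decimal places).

Pr[merchant miscoding | fraud alert, genuine card theft] ≈ 0.124

By total probability over the 4 (merchant miscoding, cardholder travelling abroad) configurations:
  P(fraud alert | genuine card theft) = 0.45×0.92×0.88 + 0.84×0.92×0.12 + 0.79×0.08×0.88 + 0.93×0.08×0.12
        = 0.364320 + 0.092736 + 0.055616 + 0.008928 = 0.521600
The terms with merchant miscoding present sum to 0.064544, so
  P(merchant miscoding | fraud alert, genuine card theft) = 0.064544 / 0.521600 ≈ 0.124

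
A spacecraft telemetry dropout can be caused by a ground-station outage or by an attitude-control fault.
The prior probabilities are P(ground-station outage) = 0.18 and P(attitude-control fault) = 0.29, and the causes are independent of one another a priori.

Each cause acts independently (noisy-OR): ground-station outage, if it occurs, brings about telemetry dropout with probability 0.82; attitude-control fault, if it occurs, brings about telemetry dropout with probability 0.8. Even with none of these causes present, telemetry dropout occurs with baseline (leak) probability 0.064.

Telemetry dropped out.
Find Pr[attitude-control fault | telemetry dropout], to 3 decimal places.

Pr[attitude-control fault | telemetry dropout] ≈ 0.629

Under noisy-OR, P(telemetry dropout | causes) = 1 − (1−0.064)·∏(1−qᵢ) over the active causes.
P(telemetry dropout) = 0.064*0.82*0.71 + 0.8128*0.82*0.29 + 0.83152*0.18*0.71 + 0.966304*0.18*0.29 = 0.037261 + 0.193284 + 0.106268 + 0.050441 = 0.387254
Of this, 0.243725 comes from 0.193284 + 0.050441 (the attitude-control fault=true cases).
So P(attitude-control fault | telemetry dropout) = 0.243725/0.387254 ≈ 0.629.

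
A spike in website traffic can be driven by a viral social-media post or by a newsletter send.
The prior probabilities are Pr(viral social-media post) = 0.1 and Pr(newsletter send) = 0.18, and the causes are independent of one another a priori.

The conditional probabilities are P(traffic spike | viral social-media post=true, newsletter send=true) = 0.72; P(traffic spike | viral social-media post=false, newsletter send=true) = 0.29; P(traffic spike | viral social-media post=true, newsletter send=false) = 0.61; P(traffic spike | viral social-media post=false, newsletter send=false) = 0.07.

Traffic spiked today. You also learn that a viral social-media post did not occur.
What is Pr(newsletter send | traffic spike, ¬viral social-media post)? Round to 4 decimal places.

Pr(newsletter send | traffic spike, ¬viral social-media post) ≈ 0.4763

Weight on newsletter send=true, given the evidence: 0.29*0.18 = 0.052200
Normalizer over all consistent configurations: 0.07*0.82 + 0.29*0.18 = 0.109600
P(newsletter send | traffic spike, ¬viral social-media post) = 0.052200/0.109600 ≈ 0.4763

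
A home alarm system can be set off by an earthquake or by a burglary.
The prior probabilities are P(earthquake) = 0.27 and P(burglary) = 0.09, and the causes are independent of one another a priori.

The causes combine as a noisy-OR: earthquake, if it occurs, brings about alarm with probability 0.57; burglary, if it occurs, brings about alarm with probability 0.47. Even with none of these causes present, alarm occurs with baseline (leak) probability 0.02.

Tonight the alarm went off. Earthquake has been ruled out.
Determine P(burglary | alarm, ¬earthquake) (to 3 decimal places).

Under noisy-OR, P(alarm | causes) = 1 − (1−0.02)·∏(1−qᵢ) over the active causes.
Sum P(alarm|·) weighted by the priors over both values of burglary:
  P(alarm | ¬earthquake) = 0.02*0.91 + 0.4806*0.09
        = 0.018200 + 0.043254 = 0.061454
The terms with burglary present sum to 0.043254, so
  P(burglary | alarm, ¬earthquake) = 0.043254 / 0.061454 ≈ 0.704

P(burglary | alarm, ¬earthquake) ≈ 0.704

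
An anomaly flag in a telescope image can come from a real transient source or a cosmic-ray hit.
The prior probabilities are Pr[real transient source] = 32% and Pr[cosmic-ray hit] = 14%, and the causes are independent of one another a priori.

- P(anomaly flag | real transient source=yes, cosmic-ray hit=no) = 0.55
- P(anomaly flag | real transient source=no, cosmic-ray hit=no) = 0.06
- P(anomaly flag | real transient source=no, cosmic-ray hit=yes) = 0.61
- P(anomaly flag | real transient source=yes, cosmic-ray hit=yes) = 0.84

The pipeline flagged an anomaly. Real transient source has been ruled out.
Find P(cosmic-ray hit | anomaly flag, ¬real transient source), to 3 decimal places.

Weight on cosmic-ray hit=true, given the evidence: 0.61·0.14 = 0.085400
The normalizing constant is 0.06·0.86 + 0.61·0.14 = 0.137000
Posterior = 0.085400 / 0.137000 ≈ 0.623

P(cosmic-ray hit | anomaly flag, ¬real transient source) ≈ 0.623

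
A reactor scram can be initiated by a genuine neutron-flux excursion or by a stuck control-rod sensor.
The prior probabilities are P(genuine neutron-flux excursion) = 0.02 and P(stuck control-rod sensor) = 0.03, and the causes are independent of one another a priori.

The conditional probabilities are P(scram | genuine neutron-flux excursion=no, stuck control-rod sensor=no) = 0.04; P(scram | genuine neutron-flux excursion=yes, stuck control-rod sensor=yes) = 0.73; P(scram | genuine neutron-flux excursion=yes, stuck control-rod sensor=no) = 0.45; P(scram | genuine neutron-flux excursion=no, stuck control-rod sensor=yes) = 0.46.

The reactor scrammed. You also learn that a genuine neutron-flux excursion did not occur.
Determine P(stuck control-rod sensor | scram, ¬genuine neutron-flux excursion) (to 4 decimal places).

P(stuck control-rod sensor | scram, ¬genuine neutron-flux excursion) ≈ 0.2624

For the numerator, keep only stuck control-rod sensor=true terms: 0.46·0.03 = 0.013800
Normalizer over all consistent configurations: 0.04·0.97 + 0.46·0.03 = 0.052600
P(stuck control-rod sensor | scram, ¬genuine neutron-flux excursion) = 0.013800/0.052600 ≈ 0.2624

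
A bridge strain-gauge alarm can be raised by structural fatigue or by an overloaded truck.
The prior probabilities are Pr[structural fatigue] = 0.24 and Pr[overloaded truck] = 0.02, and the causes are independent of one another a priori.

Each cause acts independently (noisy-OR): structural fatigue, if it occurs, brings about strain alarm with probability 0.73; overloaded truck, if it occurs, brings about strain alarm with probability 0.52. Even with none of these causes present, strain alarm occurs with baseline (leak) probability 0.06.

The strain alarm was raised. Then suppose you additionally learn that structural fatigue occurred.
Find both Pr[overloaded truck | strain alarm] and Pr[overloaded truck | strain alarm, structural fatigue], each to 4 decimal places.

Under noisy-OR, P(strain alarm | causes) = 1 − (1−0.06)·∏(1−qᵢ) over the active causes.
Numerator (weight on configurations with overloaded truck): 0.008342 + 0.004215 = 0.012557
The normalizing constant is 0.06*0.76*0.98 + 0.5488*0.76*0.02 + 0.7462*0.24*0.98 + 0.878176*0.24*0.02 = 0.232751
Posterior = 0.012557 / 0.232751 ≈ 0.0540

Now condition on the additional information:
Numerator (weight on configurations with overloaded truck): 0.878176*0.02 = 0.017564
Normalizer over all consistent configurations: 0.7462*0.98 + 0.878176*0.02 = 0.748840
Posterior = 0.017564 / 0.748840 ≈ 0.0235

Pr[overloaded truck | strain alarm] ≈ 0.0540; Pr[overloaded truck | strain alarm, structural fatigue] ≈ 0.0235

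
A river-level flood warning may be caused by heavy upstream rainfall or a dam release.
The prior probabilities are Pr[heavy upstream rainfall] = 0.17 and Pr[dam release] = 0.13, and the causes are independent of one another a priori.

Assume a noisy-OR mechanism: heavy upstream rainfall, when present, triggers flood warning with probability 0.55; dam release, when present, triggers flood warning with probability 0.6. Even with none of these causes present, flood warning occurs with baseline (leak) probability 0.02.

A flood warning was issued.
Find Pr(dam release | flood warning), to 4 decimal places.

Pr(dam release | flood warning) ≈ 0.4632

Under noisy-OR, P(flood warning | causes) = 1 − (1−0.02)·∏(1−qᵢ) over the active causes.
P(flood warning) = 0.02×0.83×0.87 + 0.608×0.83×0.13 + 0.559×0.17×0.87 + 0.8236×0.17×0.13 = 0.014442 + 0.065603 + 0.082676 + 0.018202 = 0.180923
Of this, 0.083805 comes from 0.065603 + 0.018202 (the dam release=true cases).
So P(dam release | flood warning) = 0.083805/0.180923 ≈ 0.4632.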